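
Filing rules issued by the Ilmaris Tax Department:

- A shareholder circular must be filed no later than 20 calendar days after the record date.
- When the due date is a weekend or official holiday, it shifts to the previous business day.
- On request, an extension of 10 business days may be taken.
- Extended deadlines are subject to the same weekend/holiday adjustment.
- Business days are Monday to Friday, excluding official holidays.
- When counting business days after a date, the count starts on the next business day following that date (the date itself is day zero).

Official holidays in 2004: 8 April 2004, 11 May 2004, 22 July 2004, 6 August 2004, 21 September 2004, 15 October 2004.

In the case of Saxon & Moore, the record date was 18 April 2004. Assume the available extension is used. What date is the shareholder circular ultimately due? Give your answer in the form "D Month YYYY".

24 May 2004

20 calendar days after 18 April 2004 is 8 May 2004.
8 May 2004 is a Saturday; the preceding business day is 7 May 2004 (Friday).
Applying the 10-business-day extension: 10 business days after 7 May 2004 is 24 May 2004.
24 May 2004 (Monday) is already a business day.
So the filing is due 24 May 2004.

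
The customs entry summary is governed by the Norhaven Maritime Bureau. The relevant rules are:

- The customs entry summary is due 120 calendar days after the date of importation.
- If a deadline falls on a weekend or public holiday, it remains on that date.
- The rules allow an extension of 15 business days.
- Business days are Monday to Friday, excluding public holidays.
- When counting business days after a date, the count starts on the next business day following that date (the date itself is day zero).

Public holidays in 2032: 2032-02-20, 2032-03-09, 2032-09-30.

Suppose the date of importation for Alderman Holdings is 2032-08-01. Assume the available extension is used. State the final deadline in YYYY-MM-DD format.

2032-12-20

120 calendar days after 2032-08-01 is 2032-11-29.
2032-11-29 falls on a Monday. The rules make no weekend/holiday allowance, so it remains 2032-11-29.
Counting 15 further business days from 2032-11-29 reaches 2032-12-20.
No adjustment is made for weekends or holidays, so 2032-12-20 stands.
Deadline: 2032-12-20.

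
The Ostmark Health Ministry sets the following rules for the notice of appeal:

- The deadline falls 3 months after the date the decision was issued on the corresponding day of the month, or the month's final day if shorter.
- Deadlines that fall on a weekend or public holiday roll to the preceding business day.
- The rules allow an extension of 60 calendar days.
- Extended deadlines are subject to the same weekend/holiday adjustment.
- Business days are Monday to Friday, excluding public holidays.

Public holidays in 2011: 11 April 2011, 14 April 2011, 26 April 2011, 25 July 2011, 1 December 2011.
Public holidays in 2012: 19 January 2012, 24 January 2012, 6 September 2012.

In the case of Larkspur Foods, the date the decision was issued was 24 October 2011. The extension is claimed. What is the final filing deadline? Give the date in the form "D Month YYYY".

23 March 2012

3 months from 24 October 2011 is 24 January 2012.
24 January 2012 is a listed holiday, so it moves to the preceding business day, 23 January 2012 (Monday).
Add the 60 calendar-day extension to 23 January 2012: 23 March 2012.
23 March 2012 (Friday) is already a business day.
Final deadline: 23 March 2012.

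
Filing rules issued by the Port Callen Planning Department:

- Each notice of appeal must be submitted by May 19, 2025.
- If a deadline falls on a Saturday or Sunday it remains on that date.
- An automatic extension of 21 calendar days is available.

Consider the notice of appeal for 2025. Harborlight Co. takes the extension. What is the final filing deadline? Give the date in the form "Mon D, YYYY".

The statutory due date is May 19, 2025.
May 19, 2025 is a Monday; no weekend or holiday adjustment applies.
With the 21-day extension, May 19, 2025 becomes Jun 9, 2025.
Jun 9, 2025 is a Monday; no weekend or holiday adjustment applies.
The final due date is Jun 9, 2025.

Jun 9, 2025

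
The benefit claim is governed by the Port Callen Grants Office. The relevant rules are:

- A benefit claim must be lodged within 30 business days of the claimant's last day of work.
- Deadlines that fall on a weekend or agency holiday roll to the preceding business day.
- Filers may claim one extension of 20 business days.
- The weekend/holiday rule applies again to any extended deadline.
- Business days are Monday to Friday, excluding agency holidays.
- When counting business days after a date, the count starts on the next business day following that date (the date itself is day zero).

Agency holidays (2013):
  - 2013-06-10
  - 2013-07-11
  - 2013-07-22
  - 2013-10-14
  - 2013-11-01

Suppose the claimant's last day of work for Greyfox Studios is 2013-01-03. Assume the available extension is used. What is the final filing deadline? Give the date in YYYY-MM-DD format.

2013-03-14

Starting the day after 2013-01-03 and counting 30 business days lands on 2013-02-14.
Since 2013-02-14 is a Thursday and not a holiday, the date is unchanged.
Applying the 20-business-day extension: 20 business days after 2013-02-14 is 2013-03-14.
2013-03-14 falls on a Thursday, which is a business day, so no adjustment is needed.
Final deadline: 2013-03-14.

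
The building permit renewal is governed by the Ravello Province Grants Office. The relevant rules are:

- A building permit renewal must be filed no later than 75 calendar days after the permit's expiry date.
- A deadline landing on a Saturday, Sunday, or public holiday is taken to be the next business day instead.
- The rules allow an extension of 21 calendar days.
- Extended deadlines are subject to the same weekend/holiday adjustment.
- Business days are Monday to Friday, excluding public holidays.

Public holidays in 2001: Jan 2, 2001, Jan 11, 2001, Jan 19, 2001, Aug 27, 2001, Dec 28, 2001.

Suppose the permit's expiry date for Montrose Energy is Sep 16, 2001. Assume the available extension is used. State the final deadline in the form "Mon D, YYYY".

Dec 21, 2001

From Sep 16, 2001, 75 calendar days later is Nov 30, 2001.
Nov 30, 2001 falls on a Friday, which is a business day, so no adjustment is needed.
Add the 21 calendar-day extension to Nov 30, 2001: Dec 21, 2001.
Dec 21, 2001 is a Friday and not a listed holiday, so it stands.
So the filing is due Dec 21, 2001.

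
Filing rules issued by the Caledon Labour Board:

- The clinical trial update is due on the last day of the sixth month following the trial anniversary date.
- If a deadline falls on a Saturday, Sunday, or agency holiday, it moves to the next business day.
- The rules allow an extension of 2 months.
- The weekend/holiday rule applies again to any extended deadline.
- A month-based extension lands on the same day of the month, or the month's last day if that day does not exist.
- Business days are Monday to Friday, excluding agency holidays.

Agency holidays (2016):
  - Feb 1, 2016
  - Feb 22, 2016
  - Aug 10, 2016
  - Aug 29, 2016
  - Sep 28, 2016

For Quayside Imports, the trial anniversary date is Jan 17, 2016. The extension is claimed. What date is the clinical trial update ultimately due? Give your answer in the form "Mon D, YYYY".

6 months after Jan 17, 2016 is July 2016; that month ends on Jul 31, 2016.
Because Jul 31, 2016 is a Sunday, the deadline becomes Aug 1, 2016 (Monday).
Applying the 2 months extension: 2 months after Aug 1, 2016 is Oct 1, 2016.
Because Oct 1, 2016 is a Saturday, the deadline becomes Oct 3, 2016 (Monday).
Deadline: Oct 3, 2016.

Oct 3, 2016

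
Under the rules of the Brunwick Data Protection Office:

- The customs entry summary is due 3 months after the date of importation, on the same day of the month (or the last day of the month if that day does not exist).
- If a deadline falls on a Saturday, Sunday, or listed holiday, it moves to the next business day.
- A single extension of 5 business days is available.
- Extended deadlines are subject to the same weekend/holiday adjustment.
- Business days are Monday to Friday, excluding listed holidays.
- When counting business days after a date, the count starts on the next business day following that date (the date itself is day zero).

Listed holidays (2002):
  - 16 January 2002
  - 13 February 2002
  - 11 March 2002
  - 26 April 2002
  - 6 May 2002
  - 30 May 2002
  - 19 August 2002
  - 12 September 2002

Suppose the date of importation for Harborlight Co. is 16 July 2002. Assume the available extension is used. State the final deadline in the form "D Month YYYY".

23 October 2002

3 months after 16 July 2002, on the same day of the month, is 16 October 2002.
Since 16 October 2002 is a Wednesday and not a holiday, the date is unchanged.
Applying the 5-business-day extension: 5 business days after 16 October 2002 is 23 October 2002.
23 October 2002 falls on a Wednesday, which is a business day, so no adjustment is needed.
So the filing is due 23 October 2002.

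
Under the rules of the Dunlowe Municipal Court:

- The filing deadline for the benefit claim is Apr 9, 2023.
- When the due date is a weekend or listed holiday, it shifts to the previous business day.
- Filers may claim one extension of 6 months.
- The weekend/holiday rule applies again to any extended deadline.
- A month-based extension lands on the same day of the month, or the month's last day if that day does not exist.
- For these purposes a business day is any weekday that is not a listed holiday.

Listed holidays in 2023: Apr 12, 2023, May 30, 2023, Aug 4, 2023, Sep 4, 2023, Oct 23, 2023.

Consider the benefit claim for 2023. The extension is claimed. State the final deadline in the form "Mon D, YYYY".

Oct 6, 2023

Start from the fixed due date, Apr 9, 2023.
Apr 9, 2023 falls on a Sunday. Rolling to the preceding business day gives Apr 7, 2023, a Friday.
The 6 months extension carries Apr 7, 2023 to Oct 7, 2023.
Oct 7, 2023 falls on a Saturday. Rolling to the preceding business day gives Oct 6, 2023, a Friday.
Deadline: Oct 6, 2023.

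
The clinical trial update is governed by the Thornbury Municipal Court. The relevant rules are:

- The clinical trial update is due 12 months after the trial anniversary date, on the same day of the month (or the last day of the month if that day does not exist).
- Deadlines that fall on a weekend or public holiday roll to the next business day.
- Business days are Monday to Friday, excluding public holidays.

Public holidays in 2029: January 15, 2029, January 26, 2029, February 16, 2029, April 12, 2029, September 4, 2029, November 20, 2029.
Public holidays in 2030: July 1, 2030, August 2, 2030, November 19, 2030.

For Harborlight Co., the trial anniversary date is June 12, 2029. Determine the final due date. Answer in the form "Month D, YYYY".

Moving 12 months forward from June 12, 2029 on the corresponding day gives June 12, 2030.
Since June 12, 2030 is a Wednesday and not a holiday, the date is unchanged.
The final due date is June 12, 2030.

June 12, 2030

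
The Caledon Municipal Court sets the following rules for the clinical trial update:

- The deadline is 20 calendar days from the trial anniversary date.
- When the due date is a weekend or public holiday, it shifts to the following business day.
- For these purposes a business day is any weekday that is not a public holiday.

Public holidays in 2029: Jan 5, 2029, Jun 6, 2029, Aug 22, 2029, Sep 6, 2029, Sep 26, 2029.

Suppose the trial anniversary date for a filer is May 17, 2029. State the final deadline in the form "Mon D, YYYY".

20 calendar days after May 17, 2029 is Jun 6, 2029.
Jun 6, 2029 is a listed holiday; the next business day is Jun 7, 2029 (Thursday).
So the filing is due Jun 7, 2029.

Jun 7, 2029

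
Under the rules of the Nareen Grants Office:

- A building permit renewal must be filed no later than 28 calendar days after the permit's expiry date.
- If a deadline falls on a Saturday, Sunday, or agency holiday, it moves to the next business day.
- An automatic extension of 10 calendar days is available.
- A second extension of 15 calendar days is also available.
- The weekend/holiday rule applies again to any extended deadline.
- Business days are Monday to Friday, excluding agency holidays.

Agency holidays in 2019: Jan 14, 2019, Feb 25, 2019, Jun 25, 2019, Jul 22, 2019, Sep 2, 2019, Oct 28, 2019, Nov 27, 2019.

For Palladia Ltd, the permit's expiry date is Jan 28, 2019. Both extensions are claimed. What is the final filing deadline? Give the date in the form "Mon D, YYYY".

Mar 25, 2019

Adding 28 calendar days to Jan 28, 2019 gives Feb 25, 2019.
Feb 25, 2019 is a listed holiday; the next business day is Feb 26, 2019 (Tuesday).
Applying the 10-calendar-day extension: Feb 26, 2019 + 10 days = Mar 8, 2019.
Mar 8, 2019 (Friday) is already a business day.
The 15-calendar-day extension moves the deadline from Mar 8, 2019 to Mar 23, 2019.
Because Mar 23, 2019 is a Saturday, the deadline becomes Mar 25, 2019 (Monday).
The final due date is Mar 25, 2019.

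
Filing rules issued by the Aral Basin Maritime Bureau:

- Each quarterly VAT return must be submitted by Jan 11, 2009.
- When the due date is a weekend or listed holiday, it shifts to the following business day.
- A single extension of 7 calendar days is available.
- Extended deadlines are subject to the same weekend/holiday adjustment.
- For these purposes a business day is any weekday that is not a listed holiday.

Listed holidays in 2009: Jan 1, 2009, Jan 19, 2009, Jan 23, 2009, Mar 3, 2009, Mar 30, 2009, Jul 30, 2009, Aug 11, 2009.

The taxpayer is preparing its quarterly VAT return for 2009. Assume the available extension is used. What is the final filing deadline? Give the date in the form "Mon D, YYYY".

Jan 20, 2009

Start from the fixed due date, Jan 11, 2009.
Jan 11, 2009 falls on a Sunday. Rolling to the next business day gives Jan 12, 2009, a Monday.
Add the 7 calendar-day extension to Jan 12, 2009: Jan 19, 2009.
Jan 19, 2009 is a listed holiday; the next business day is Jan 20, 2009 (Tuesday).
So the filing is due Jan 20, 2009.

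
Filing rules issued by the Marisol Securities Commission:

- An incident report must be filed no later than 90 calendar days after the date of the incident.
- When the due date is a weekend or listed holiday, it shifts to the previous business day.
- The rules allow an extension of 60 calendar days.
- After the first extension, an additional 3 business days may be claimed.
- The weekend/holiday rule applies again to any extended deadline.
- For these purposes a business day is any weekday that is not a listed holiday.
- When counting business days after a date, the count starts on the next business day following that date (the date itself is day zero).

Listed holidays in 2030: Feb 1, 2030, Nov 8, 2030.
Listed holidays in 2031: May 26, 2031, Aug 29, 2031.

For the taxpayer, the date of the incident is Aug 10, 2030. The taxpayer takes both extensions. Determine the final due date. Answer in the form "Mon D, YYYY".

From Aug 10, 2030, 90 calendar days later is Nov 8, 2030.
Because Nov 8, 2030 is a listed holiday, the deadline becomes Nov 7, 2030 (Thursday).
With the 60-day extension, Nov 7, 2030 becomes Jan 6, 2031.
Jan 6, 2031 is a Monday and not a listed holiday, so it stands.
The 3-business-day extension runs from Jan 6, 2031 to Jan 9, 2031.
Since Jan 9, 2031 is a Thursday and not a holiday, the date is unchanged.
The final due date is Jan 9, 2031.

Jan 9, 2031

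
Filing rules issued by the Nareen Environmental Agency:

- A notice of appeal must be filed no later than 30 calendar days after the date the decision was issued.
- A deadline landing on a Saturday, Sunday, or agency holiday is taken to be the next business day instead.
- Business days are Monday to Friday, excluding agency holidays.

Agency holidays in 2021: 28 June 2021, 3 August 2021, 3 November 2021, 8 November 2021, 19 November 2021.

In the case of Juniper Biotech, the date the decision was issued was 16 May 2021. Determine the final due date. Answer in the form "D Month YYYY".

30 calendar days after 16 May 2021 is 15 June 2021.
15 June 2021 (Tuesday) is already a business day.
Deadline: 15 June 2021.

15 June 2021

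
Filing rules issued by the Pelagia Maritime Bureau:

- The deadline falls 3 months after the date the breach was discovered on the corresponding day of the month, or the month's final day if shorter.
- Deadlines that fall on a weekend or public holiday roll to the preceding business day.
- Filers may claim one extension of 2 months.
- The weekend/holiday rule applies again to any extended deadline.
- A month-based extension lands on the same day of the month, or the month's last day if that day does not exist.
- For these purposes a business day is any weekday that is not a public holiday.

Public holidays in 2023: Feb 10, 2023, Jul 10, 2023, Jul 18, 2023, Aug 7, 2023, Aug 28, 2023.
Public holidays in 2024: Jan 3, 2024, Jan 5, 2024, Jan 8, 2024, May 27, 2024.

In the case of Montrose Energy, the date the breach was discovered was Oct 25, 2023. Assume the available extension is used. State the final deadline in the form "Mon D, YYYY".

Mar 25, 2024

Moving 3 months forward from Oct 25, 2023 on the corresponding day gives Jan 25, 2024.
Jan 25, 2024 falls on a Thursday, which is a business day, so no adjustment is needed.
The 2 months extension carries Jan 25, 2024 to Mar 25, 2024.
Mar 25, 2024 falls on a Monday, which is a business day, so no adjustment is needed.
Deadline: Mar 25, 2024.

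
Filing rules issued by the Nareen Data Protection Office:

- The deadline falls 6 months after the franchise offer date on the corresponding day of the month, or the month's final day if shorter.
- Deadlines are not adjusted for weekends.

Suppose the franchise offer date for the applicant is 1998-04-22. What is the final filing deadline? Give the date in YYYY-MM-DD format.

6 months after 1998-04-22, on the same day of the month, is 1998-10-22.
1998-10-22 is a Thursday; no weekend or holiday adjustment applies.
Deadline: 1998-10-22.

1998-10-22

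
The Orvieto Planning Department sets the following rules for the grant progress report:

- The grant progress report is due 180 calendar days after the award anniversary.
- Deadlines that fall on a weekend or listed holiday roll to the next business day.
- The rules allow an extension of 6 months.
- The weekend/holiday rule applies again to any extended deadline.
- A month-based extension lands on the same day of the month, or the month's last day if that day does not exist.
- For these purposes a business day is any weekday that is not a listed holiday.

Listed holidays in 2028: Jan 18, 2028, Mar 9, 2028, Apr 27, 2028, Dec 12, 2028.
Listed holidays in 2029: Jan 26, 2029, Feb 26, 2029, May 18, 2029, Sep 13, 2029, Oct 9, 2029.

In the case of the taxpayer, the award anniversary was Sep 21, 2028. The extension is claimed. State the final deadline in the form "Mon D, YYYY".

Sep 20, 2029

Trigger date Sep 21, 2028 + 180 calendar days = Mar 20, 2029.
Mar 20, 2029 falls on a Tuesday, which is a business day, so no adjustment is needed.
Applying the 6 months extension: 6 months after Mar 20, 2029 is Sep 20, 2029.
Sep 20, 2029 (Thursday) is already a business day.
Final deadline: Sep 20, 2029.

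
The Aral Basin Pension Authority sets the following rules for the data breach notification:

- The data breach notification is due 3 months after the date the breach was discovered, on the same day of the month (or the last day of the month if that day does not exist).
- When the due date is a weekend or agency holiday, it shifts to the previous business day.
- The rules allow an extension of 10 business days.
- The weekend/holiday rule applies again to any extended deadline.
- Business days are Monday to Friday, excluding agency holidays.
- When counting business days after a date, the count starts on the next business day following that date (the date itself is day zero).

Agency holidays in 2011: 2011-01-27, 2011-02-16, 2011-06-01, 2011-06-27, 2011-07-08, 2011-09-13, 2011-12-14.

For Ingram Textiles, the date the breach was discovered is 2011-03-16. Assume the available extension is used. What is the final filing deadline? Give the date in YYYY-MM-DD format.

Moving 3 months forward from 2011-03-16 on the corresponding day gives 2011-06-16.
2011-06-16 falls on a Thursday, which is a business day, so no adjustment is needed.
Applying the 10-business-day extension: 10 business days after 2011-06-16 is 2011-07-01.
2011-07-01 is a Friday and not a listed holiday, so it stands.
So the filing is due 2011-07-01.

2011-07-01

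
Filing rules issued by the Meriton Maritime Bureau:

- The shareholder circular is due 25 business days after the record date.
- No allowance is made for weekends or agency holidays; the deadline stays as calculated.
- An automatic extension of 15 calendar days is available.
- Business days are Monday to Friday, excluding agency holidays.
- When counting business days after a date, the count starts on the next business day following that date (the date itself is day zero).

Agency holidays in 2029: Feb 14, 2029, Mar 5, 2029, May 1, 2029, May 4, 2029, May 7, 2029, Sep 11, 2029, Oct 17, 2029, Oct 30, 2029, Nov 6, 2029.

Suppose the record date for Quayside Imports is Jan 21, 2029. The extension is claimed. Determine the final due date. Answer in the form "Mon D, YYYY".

Mar 13, 2029

Starting the day after Jan 21, 2029 and counting 25 business days lands on Feb 26, 2029.
No adjustment is made for weekends or holidays, so Feb 26, 2029 stands.
With the 15-day extension, Feb 26, 2029 becomes Mar 13, 2029.
Mar 13, 2029 is a Tuesday; no weekend or holiday adjustment applies.
The final due date is Mar 13, 2029.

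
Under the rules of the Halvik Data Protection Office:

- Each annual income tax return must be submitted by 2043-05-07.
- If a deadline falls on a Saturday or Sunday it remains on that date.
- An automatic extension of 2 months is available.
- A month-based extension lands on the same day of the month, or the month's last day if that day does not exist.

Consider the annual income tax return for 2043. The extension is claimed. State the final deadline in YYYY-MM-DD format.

2043-07-07

The stated deadline is 2043-05-07.
2043-05-07 falls on a Thursday. The rules make no weekend/holiday allowance, so it remains 2043-05-07.
Applying the 2 months extension: 2 months after 2043-05-07 is 2043-07-07.
2043-07-07 is a Tuesday; no weekend or holiday adjustment applies.
Deadline: 2043-07-07.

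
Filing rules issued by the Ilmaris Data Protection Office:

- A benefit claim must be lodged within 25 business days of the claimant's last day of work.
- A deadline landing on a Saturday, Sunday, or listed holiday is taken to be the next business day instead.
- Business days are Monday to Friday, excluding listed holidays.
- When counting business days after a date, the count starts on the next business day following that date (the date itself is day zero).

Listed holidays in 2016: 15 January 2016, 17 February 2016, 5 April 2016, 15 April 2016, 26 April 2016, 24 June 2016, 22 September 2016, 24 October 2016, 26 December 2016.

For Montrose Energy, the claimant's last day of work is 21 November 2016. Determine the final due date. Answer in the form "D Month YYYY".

27 December 2016

25 business days after 21 November 2016, excluding weekends and holidays, is 27 December 2016.
Since 27 December 2016 is a Tuesday and not a holiday, the date is unchanged.
Final deadline: 27 December 2016.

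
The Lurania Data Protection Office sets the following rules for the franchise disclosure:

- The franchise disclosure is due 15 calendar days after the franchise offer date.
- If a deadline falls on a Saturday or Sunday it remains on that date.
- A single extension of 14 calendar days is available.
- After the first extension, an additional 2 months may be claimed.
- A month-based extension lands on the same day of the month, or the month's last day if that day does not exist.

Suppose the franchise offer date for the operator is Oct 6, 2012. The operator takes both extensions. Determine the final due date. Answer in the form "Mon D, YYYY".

Jan 4, 2013

15 calendar days after Oct 6, 2012 is Oct 21, 2012.
Oct 21, 2012 is a Sunday; no weekend or holiday adjustment applies.
Applying the 14-calendar-day extension: Oct 21, 2012 + 14 days = Nov 4, 2012.
No adjustment is made for weekends or holidays, so Nov 4, 2012 stands.
Applying the 2 months extension: 2 months after Nov 4, 2012 is Jan 4, 2013.
Jan 4, 2013 falls on a Friday. The rules make no weekend/holiday allowance, so it remains Jan 4, 2013.
Deadline: Jan 4, 2013.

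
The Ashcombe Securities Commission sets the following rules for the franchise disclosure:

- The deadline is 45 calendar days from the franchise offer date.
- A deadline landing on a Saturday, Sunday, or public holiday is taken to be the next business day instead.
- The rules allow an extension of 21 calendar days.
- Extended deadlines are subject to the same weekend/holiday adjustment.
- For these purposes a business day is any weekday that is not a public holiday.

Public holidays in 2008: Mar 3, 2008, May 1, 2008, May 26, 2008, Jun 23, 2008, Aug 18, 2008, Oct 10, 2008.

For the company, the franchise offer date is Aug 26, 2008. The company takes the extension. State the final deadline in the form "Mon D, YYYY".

Nov 3, 2008

Adding 45 calendar days to Aug 26, 2008 gives Oct 10, 2008.
Oct 10, 2008 is a listed holiday, so it moves to the next business day, Oct 13, 2008 (Monday).
Applying the 21-calendar-day extension: Oct 13, 2008 + 21 days = Nov 3, 2008.
Since Nov 3, 2008 is a Monday and not a holiday, the date is unchanged.
The final due date is Nov 3, 2008.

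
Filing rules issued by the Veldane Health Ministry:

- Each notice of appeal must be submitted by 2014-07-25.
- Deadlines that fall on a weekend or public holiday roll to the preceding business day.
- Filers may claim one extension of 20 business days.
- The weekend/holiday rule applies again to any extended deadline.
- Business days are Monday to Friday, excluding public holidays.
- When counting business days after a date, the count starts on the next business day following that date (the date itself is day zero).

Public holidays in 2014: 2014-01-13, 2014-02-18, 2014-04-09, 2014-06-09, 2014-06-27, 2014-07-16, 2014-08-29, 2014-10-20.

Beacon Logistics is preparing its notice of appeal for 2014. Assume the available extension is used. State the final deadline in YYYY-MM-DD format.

The stated deadline is 2014-07-25.
2014-07-25 (Friday) is already a business day.
Applying the 20-business-day extension: 20 business days after 2014-07-25 is 2014-08-22.
2014-08-22 falls on a Friday, which is a business day, so no adjustment is needed.
The final due date is 2014-08-22.

2014-08-22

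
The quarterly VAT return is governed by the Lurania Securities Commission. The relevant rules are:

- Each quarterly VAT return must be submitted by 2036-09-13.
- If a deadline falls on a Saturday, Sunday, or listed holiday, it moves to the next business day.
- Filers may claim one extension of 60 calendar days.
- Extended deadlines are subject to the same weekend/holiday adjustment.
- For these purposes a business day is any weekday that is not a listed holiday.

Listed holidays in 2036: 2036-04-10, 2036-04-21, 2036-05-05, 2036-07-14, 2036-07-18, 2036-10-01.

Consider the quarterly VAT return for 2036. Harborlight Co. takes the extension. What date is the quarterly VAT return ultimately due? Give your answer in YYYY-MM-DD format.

2036-11-14

Start from the fixed due date, 2036-09-13.
2036-09-13 is a Saturday, so it moves to the next business day, 2036-09-15 (Monday).
Add the 60 calendar-day extension to 2036-09-15: 2036-11-14.
Since 2036-11-14 is a Friday and not a holiday, the date is unchanged.
So the filing is due 2036-11-14.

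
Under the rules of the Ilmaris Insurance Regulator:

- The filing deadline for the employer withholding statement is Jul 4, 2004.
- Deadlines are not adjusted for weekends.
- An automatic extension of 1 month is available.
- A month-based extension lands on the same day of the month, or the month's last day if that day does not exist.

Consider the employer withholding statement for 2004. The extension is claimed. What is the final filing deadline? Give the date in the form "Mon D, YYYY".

The statutory due date is Jul 4, 2004.
Jul 4, 2004 is a Sunday; no weekend or holiday adjustment applies.
Applying the 1 month extension: 1 month after Jul 4, 2004 is Aug 4, 2004.
No adjustment is made for weekends or holidays, so Aug 4, 2004 stands.
Deadline: Aug 4, 2004.

Aug 4, 2004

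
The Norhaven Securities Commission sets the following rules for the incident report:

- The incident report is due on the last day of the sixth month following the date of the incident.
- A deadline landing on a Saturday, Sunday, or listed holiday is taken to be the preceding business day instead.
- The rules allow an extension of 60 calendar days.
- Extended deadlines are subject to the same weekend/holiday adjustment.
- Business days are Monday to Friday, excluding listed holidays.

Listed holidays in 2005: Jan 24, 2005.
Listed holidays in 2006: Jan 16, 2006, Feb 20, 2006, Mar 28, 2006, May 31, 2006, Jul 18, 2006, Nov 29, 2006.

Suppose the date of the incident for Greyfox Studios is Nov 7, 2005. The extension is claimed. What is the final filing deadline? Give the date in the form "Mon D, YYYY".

Jul 28, 2006

6 months after Nov 7, 2005 falls in May 2006; the last day of that month is May 31, 2006.
May 31, 2006 is a listed holiday; the preceding business day is May 30, 2006 (Tuesday).
With the 60-day extension, May 30, 2006 becomes Jul 29, 2006.
Because Jul 29, 2006 is a Saturday, the deadline becomes Jul 28, 2006 (Friday).
Final deadline: Jul 28, 2006.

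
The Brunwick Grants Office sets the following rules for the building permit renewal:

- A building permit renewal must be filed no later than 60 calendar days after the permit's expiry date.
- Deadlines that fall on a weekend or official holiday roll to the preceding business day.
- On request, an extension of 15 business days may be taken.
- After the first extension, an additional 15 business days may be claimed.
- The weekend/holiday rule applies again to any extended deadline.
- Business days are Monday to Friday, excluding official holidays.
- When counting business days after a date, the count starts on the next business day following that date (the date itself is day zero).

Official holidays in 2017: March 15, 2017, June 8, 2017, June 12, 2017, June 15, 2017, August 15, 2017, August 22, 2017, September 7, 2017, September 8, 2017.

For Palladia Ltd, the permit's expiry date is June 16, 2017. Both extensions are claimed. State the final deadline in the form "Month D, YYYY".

September 29, 2017

60 calendar days after June 16, 2017 is August 15, 2017.
Because August 15, 2017 is a listed holiday, the deadline becomes August 14, 2017 (Monday).
Applying the 15-business-day extension: 15 business days after August 14, 2017 is September 6, 2017.
Since September 6, 2017 is a Wednesday and not a holiday, the date is unchanged.
Counting 15 further business days from September 6, 2017 reaches September 29, 2017.
Since September 29, 2017 is a Friday and not a holiday, the date is unchanged.
Deadline: September 29, 2017.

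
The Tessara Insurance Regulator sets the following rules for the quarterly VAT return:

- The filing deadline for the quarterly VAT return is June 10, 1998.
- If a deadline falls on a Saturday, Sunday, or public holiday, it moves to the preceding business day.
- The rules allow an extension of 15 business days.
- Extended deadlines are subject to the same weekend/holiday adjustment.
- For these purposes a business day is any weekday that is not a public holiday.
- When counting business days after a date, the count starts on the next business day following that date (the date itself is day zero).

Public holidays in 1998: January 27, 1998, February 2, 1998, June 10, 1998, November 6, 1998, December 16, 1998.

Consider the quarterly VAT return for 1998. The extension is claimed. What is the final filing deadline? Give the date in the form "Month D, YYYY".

July 1, 1998

The stated deadline is June 10, 1998.
June 10, 1998 falls on a listed holiday. Rolling to the preceding business day gives June 9, 1998, a Tuesday.
Applying the 15-business-day extension: 15 business days after June 9, 1998 is July 1, 1998.
July 1, 1998 (Wednesday) is already a business day.
So the filing is due July 1, 1998.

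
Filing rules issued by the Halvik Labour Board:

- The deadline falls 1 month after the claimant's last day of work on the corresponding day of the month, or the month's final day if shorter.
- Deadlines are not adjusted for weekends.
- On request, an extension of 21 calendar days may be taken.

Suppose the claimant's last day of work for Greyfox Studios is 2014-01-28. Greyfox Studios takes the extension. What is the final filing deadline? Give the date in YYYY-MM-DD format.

2014-03-21

1 month from 2014-01-28 is 2014-02-28.
2014-02-28 is a Friday; no weekend or holiday adjustment applies.
With the 21-day extension, 2014-02-28 becomes 2014-03-21.
2014-03-21 falls on a Friday. The rules make no weekend/holiday allowance, so it remains 2014-03-21.
So the filing is due 2014-03-21.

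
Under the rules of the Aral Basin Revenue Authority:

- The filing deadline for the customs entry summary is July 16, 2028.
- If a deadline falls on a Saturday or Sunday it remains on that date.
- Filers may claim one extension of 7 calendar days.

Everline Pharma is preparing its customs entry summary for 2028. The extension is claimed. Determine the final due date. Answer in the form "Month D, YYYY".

The stated deadline is July 16, 2028.
July 16, 2028 falls on a Sunday. The rules make no weekend/holiday allowance, so it remains July 16, 2028.
Applying the 7-calendar-day extension: July 16, 2028 + 7 days = July 23, 2028.
July 23, 2028 falls on a Sunday. The rules make no weekend/holiday allowance, so it remains July 23, 2028.
So the filing is due July 23, 2028.

July 23, 2028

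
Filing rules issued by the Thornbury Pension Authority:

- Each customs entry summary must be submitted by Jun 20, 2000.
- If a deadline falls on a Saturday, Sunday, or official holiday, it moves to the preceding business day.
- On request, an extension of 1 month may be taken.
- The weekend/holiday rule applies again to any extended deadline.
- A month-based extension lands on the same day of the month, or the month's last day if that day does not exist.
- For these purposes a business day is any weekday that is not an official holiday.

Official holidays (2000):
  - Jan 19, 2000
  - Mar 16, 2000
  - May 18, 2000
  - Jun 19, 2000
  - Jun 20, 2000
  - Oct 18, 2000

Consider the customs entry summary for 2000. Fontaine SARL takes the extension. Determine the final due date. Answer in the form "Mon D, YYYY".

Jul 14, 2000

The stated deadline is Jun 20, 2000.
Jun 20, 2000 is a listed holiday; the preceding business day is Jun 16, 2000 (Friday).
Applying the 1 month extension: 1 month after Jun 16, 2000 is Jul 16, 2000.
Jul 16, 2000 is a Sunday; the preceding business day is Jul 14, 2000 (Friday).
Deadline: Jul 14, 2000.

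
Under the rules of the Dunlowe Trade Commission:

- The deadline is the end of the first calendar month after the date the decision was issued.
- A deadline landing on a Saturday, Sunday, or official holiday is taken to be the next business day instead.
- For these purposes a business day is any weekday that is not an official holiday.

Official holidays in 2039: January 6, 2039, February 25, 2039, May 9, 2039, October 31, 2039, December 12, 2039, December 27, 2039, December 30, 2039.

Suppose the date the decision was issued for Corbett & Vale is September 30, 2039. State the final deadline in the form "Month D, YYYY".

1 month after September 30, 2039 falls in October 2039; the last day of that month is October 31, 2039.
October 31, 2039 is a listed holiday, so it moves to the next business day, November 1, 2039 (Tuesday).
So the filing is due November 1, 2039.

November 1, 2039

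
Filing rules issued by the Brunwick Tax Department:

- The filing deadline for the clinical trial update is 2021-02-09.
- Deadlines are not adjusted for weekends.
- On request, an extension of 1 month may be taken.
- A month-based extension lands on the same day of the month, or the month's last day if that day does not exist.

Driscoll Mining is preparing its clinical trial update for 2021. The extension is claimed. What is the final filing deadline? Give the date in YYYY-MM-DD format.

The statutory due date is 2021-02-09.
2021-02-09 is a Tuesday; no weekend or holiday adjustment applies.
Add 1 month to 2021-02-09: 2021-03-09.
2021-03-09 is a Tuesday; no weekend or holiday adjustment applies.
So the filing is due 2021-03-09.

2021-03-09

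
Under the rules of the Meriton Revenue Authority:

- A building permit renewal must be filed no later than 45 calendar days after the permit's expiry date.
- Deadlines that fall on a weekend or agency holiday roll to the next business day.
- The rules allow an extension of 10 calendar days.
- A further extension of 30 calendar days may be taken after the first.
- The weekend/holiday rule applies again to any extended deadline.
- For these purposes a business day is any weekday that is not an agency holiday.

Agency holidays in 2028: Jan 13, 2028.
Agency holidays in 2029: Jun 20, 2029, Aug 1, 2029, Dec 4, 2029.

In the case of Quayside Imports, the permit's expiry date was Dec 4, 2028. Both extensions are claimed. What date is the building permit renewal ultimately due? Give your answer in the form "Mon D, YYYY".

Feb 28, 2029

From Dec 4, 2028, 45 calendar days later is Jan 18, 2029.
Jan 18, 2029 is a Thursday and not a listed holiday, so it stands.
With the 10-day extension, Jan 18, 2029 becomes Jan 28, 2029.
Jan 28, 2029 falls on a Sunday. Rolling to the next business day gives Jan 29, 2029, a Monday.
The 30-calendar-day extension moves the deadline from Jan 29, 2029 to Feb 28, 2029.
Feb 28, 2029 falls on a Wednesday, which is a business day, so no adjustment is needed.
Final deadline: Feb 28, 2029.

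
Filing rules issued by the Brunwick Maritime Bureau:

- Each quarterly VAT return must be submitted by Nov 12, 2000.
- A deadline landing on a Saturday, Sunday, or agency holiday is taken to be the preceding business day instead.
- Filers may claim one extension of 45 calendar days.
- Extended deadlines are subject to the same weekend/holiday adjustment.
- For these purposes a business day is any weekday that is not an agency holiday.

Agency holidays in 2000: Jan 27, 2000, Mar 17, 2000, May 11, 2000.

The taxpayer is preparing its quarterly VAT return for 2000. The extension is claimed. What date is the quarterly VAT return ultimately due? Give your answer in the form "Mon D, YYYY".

The stated deadline is Nov 12, 2000.
Nov 12, 2000 is a Sunday, so it moves to the preceding business day, Nov 10, 2000 (Friday).
Applying the 45-calendar-day extension: Nov 10, 2000 + 45 days = Dec 25, 2000.
Dec 25, 2000 is a Monday and not a listed holiday, so it stands.
The final due date is Dec 25, 2000.

Dec 25, 2000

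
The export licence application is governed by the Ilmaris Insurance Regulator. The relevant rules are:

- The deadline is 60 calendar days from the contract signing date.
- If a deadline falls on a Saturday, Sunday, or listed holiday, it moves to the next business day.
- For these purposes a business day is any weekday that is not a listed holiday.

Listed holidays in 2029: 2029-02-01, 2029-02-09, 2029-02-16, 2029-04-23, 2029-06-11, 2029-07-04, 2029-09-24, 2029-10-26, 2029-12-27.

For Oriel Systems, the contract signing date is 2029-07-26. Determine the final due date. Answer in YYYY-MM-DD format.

2029-09-25

60 calendar days after 2029-07-26 is 2029-09-24.
Because 2029-09-24 is a listed holiday, the deadline becomes 2029-09-25 (Tuesday).
So the filing is due 2029-09-25.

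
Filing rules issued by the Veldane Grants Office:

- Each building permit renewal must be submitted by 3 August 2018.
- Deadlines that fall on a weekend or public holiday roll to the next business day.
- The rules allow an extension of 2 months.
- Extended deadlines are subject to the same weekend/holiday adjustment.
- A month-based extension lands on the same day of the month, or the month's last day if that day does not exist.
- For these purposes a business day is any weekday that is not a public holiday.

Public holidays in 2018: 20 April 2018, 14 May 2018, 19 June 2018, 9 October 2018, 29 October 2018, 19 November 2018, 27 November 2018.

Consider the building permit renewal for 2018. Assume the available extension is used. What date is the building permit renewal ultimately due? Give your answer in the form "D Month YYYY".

The statutory due date is 3 August 2018.
Since 3 August 2018 is a Friday and not a holiday, the date is unchanged.
Applying the 2 months extension: 2 months after 3 August 2018 is 3 October 2018.
Since 3 October 2018 is a Wednesday and not a holiday, the date is unchanged.
Final deadline: 3 October 2018.

3 October 2018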